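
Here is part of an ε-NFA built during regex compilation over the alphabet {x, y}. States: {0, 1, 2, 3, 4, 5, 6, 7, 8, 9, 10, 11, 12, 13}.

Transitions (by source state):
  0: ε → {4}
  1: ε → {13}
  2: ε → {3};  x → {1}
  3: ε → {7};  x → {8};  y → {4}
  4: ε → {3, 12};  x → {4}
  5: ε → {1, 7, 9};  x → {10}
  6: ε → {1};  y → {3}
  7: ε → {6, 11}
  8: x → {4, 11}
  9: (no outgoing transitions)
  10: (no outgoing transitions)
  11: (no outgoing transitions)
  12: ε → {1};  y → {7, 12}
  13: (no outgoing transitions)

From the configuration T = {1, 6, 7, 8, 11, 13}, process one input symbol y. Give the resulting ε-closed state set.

{1, 3, 6, 7, 11, 13}

6 on y → {3}.
No y-transition from 1, 7, 8, 11, 13.
Union after reading y: {3}.
Now take the ε-closure:
From 3 via ε: add 7.
From 7 via ε: add 6, 11.
From 6 via ε: add 1.
From 1 via ε: add 13.
No new states can be added; the closed set is {1, 3, 6, 7, 11, 13}.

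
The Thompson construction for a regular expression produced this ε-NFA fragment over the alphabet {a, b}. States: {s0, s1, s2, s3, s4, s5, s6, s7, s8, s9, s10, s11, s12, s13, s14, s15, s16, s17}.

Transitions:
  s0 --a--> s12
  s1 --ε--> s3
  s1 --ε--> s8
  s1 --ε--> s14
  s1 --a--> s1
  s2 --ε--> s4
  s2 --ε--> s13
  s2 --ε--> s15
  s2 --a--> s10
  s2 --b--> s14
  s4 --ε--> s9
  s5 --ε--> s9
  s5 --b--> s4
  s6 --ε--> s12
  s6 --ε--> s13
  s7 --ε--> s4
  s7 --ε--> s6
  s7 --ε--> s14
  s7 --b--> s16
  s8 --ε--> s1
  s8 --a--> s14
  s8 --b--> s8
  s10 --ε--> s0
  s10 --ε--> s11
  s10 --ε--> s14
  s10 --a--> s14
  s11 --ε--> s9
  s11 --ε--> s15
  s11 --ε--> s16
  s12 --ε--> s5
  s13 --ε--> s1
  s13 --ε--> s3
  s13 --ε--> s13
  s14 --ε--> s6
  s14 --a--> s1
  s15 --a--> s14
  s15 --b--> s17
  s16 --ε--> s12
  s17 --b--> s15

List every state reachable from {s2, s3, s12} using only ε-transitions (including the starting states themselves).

Start with {s2, s3, s12}.
From s2 via ε: add s4, s13, s15.
From s12 via ε: add s5.
From s4 via ε: add s9.
From s13 via ε: add s1.
From s1 via ε: add s8, s14.
From s14 via ε: add s6.
No new states can be added; the closed set is {s1, s2, s3, s4, s5, s6, s8, s9, s12, s13, s14, s15}.

{s1, s2, s3, s4, s5, s6, s8, s9, s12, s13, s14, s15}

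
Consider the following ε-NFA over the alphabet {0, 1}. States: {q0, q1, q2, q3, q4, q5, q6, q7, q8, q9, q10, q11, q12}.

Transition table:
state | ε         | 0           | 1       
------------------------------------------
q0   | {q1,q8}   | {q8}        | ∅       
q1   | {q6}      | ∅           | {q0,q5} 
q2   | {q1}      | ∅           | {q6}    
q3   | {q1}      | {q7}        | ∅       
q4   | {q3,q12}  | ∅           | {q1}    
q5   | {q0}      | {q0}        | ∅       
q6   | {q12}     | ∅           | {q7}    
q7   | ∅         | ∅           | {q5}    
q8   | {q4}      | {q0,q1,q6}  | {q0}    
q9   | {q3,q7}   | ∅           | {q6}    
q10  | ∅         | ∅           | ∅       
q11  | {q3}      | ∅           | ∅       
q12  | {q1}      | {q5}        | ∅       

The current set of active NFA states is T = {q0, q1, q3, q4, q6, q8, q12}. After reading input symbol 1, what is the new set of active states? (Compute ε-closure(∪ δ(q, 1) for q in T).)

{q0, q1, q3, q4, q5, q6, q7, q8, q12}

q1 on 1 → {q0, q5}.
q4 on 1 → {q1}.
q6 on 1 → {q7}.
q8 on 1 → {q0}.
No 1-transition from q0, q3, q12.
Union after reading 1: {q0, q1, q5, q7}.
Now take the ε-closure:
From q0 via ε: add q8.
From q1 via ε: add q6.
From q6 via ε: add q12.
From q8 via ε: add q4.
From q4 via ε: add q3.
No new states can be added; the closed set is {q0, q1, q3, q4, q5, q6, q7, q8, q12}.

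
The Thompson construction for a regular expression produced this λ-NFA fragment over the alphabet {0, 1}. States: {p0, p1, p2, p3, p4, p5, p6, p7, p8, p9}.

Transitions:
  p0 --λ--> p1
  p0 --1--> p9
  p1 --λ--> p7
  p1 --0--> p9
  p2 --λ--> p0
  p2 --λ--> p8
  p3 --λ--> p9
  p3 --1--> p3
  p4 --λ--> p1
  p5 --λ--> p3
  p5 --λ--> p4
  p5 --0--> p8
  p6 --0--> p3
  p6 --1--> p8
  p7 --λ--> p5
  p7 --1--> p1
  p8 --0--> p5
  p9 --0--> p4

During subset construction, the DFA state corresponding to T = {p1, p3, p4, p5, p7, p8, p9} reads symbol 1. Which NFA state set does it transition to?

{p1, p3, p4, p5, p7, p9}

p3 on 1 → {p3}.
p7 on 1 → {p1}.
No 1-transition from p1, p4, p5, p8, p9.
Union after reading 1: {p1, p3}.
Now take the λ-closure:
From p1 via λ: add p7.
From p3 via λ: add p9.
From p7 via λ: add p5.
From p5 via λ: add p4.
No new states can be added; the closed set is {p1, p3, p4, p5, p7, p9}.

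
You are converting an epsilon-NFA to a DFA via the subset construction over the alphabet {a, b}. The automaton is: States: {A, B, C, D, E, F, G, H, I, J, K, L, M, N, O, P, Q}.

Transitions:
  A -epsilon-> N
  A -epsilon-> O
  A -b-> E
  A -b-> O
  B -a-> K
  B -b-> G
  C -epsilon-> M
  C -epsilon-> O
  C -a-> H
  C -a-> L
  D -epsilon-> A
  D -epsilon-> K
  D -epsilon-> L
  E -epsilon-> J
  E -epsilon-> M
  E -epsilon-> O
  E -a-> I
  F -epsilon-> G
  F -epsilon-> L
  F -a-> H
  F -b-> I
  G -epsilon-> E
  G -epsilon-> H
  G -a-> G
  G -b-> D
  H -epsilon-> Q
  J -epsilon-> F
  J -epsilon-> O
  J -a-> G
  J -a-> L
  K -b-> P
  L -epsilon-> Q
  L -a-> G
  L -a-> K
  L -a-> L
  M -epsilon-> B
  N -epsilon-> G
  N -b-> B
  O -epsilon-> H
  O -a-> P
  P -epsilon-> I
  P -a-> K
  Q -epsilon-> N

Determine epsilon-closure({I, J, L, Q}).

{B, E, F, G, H, I, J, L, M, N, O, Q}

Start with {I, J, L, Q}.
From J via epsilon: add F, O.
From Q via epsilon: add N.
From F via epsilon: add G.
From O via epsilon: add H.
From G via epsilon: add E.
From E via epsilon: add M.
From M via epsilon: add B.
No new states can be added; the closed set is {B, E, F, G, H, I, J, L, M, N, O, Q}.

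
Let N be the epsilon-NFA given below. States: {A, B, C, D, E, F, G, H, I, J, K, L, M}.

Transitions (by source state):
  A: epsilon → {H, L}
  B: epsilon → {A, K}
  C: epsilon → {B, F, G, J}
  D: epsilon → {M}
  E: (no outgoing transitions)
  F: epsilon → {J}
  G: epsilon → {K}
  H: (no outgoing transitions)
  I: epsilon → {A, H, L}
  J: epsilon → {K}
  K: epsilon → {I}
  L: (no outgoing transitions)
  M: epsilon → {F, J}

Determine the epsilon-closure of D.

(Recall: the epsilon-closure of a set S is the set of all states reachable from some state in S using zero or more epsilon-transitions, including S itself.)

Start with {D}.
From D via epsilon: add M.
From M via epsilon: add F, J.
From J via epsilon: add K.
From K via epsilon: add I.
From I via epsilon: add A, H, L.
No new states can be added; the closed set is {A, D, F, H, I, J, K, L, M}.

{A, D, F, H, I, J, K, L, M}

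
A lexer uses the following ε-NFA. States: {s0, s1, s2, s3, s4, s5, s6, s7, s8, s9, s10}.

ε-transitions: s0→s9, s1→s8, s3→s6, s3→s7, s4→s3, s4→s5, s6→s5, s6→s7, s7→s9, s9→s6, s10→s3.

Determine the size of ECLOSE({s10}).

6

Start with {s10}.
From s10 via ε: add s3.
From s3 via ε: add s6, s7.
From s6 via ε: add s5.
From s7 via ε: add s9.
ε-closure = {s3, s5, s6, s7, s9, s10}, which has 6 states.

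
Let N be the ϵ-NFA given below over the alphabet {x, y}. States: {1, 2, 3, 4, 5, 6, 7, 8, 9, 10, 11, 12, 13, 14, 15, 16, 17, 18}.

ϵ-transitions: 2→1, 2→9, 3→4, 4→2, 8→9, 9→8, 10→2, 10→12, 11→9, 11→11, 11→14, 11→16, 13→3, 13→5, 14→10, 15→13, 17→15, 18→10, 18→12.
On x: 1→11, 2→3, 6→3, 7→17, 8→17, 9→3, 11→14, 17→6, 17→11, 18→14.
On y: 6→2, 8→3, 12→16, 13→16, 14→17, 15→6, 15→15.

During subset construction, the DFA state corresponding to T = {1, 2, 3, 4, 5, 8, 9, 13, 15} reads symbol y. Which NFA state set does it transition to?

8 on y → {3}.
13 on y → {16}.
15 on y → {6, 15}.
No y-transition from 1, 2, 3, 4, 5, 9.
Union after reading y: {3, 6, 15, 16}.
Now take the ϵ-closure:
From 3 via ϵ: add 4.
From 15 via ϵ: add 13.
From 4 via ϵ: add 2.
From 13 via ϵ: add 5.
From 2 via ϵ: add 1, 9.
From 9 via ϵ: add 8.
No new states can be added; the closed set is {1, 2, 3, 4, 5, 6, 8, 9, 13, 15, 16}.

{1, 2, 3, 4, 5, 6, 8, 9, 13, 15, 16}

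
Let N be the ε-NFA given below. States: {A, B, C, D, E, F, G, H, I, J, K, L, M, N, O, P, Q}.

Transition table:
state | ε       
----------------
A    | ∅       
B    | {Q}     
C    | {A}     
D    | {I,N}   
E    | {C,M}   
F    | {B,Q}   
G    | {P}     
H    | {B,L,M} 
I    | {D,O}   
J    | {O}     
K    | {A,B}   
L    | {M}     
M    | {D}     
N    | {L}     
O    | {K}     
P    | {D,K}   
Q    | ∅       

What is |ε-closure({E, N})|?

Start with {E, N}.
From E via ε: add C, M.
From N via ε: add L.
From C via ε: add A.
From M via ε: add D.
From D via ε: add I.
From I via ε: add O.
From O via ε: add K.
From K via ε: add B.
From B via ε: add Q.
ε-closure = {A, B, C, D, E, I, K, L, M, N, O, Q}, which has 12 states.

12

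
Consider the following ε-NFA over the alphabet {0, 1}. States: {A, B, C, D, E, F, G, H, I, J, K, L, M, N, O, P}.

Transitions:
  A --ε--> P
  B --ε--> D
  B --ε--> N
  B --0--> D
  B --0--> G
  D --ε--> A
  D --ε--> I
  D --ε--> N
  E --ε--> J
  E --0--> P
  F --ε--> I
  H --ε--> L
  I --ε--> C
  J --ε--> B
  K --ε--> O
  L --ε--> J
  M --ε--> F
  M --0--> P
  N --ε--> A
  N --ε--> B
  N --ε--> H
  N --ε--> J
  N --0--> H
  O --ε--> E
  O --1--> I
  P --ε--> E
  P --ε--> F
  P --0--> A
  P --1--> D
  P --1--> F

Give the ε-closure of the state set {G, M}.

Start with {G, M}.
From M via ε: add F.
From F via ε: add I.
From I via ε: add C.
No new states can be added; the closed set is {C, F, G, I, M}.

{C, F, G, I, M}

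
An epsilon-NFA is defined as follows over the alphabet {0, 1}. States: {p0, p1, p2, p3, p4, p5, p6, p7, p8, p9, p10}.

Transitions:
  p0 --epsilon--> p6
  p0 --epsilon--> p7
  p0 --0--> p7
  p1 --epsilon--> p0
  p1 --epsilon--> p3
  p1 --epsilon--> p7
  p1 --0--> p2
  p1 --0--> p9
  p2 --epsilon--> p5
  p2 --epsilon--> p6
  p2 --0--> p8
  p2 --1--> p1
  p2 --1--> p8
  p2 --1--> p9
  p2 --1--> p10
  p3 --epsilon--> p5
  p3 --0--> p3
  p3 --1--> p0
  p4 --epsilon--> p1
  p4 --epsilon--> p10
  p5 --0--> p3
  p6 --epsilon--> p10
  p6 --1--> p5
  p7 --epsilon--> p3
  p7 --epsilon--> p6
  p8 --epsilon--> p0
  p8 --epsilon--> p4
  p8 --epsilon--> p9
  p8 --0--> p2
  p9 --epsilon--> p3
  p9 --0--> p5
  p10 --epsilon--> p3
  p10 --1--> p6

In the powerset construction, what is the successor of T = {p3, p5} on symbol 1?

p3 on 1 → {p0}.
No 1-transition from p5.
Union after reading 1: {p0}.
Now take the epsilon-closure:
From p0 via epsilon: add p6, p7.
From p6 via epsilon: add p10.
From p7 via epsilon: add p3.
From p3 via epsilon: add p5.
No new states can be added; the closed set is {p0, p3, p5, p6, p7, p10}.

{p0, p3, p5, p6, p7, p10}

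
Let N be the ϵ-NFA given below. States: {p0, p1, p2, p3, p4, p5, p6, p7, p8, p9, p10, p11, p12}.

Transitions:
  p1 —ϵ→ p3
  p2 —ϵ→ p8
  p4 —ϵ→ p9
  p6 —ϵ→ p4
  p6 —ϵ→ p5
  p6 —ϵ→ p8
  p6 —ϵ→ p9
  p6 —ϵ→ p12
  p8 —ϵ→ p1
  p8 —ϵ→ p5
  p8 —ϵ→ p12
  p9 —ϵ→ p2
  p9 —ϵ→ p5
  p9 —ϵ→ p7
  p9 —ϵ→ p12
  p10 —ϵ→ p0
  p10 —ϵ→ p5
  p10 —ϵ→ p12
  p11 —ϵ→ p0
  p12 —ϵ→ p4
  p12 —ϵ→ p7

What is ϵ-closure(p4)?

{p1, p2, p3, p4, p5, p7, p8, p9, p12}

Start with {p4}.
From p4 via ϵ: add p9.
From p9 via ϵ: add p2, p5, p7, p12.
From p2 via ϵ: add p8.
From p8 via ϵ: add p1.
From p1 via ϵ: add p3.
No new states can be added; the closed set is {p1, p2, p3, p4, p5, p7, p8, p9, p12}.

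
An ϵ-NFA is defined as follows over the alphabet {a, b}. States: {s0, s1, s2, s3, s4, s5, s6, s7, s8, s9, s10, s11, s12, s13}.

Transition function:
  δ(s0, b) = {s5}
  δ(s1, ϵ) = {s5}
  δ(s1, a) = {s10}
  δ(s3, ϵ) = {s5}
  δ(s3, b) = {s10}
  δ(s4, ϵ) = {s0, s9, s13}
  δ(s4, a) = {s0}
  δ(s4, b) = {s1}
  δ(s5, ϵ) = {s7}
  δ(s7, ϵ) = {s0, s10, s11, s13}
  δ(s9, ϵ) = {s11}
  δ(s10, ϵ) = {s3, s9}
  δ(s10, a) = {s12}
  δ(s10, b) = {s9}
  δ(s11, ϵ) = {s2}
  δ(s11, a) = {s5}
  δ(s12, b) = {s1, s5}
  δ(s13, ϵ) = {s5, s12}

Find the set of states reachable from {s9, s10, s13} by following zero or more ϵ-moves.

{s0, s2, s3, s5, s7, s9, s10, s11, s12, s13}

Start with {s9, s10, s13}.
From s9 via ϵ: add s11.
From s10 via ϵ: add s3.
From s13 via ϵ: add s5, s12.
From s5 via ϵ: add s7.
From s11 via ϵ: add s2.
From s7 via ϵ: add s0.
No new states can be added; the closed set is {s0, s2, s3, s5, s7, s9, s10, s11, s12, s13}.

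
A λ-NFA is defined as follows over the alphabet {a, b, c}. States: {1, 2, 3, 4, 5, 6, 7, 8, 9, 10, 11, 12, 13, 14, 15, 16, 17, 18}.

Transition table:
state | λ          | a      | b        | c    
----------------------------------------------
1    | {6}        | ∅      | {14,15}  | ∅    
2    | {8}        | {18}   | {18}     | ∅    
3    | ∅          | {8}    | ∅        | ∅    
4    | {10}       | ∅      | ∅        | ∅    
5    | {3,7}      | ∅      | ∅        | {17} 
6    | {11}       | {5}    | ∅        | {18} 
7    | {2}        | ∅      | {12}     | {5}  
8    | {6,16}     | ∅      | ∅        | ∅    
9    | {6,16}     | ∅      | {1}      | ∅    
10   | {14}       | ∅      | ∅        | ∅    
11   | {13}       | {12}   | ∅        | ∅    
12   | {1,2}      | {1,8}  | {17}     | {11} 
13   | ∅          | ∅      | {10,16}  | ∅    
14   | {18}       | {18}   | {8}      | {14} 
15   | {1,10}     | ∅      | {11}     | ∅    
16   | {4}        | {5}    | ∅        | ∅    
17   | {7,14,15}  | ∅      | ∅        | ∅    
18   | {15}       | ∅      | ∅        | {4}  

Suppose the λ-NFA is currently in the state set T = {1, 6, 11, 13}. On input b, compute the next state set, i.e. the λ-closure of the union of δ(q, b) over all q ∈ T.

1 on b → {14, 15}.
13 on b → {10, 16}.
No b-transition from 6, 11.
Union after reading b: {10, 14, 15, 16}.
Now take the λ-closure:
From 14 via λ: add 18.
From 15 via λ: add 1.
From 16 via λ: add 4.
From 1 via λ: add 6.
From 6 via λ: add 11.
From 11 via λ: add 13.
No new states can be added; the closed set is {1, 4, 6, 10, 11, 13, 14, 15, 16, 18}.

{1, 4, 6, 10, 11, 13, 14, 15, 16, 18}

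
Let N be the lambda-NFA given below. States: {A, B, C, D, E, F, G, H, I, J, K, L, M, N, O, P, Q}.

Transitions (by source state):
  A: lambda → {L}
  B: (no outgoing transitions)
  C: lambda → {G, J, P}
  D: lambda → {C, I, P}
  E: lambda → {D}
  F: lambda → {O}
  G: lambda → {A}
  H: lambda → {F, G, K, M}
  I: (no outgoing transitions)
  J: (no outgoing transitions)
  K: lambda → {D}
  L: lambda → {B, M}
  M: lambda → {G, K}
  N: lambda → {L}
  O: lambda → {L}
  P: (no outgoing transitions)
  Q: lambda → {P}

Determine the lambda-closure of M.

{A, B, C, D, G, I, J, K, L, M, P}

Start with {M}.
From M via lambda: add G, K.
From G via lambda: add A.
From K via lambda: add D.
From A via lambda: add L.
From D via lambda: add C, I, P.
From C via lambda: add J.
From L via lambda: add B.
No new states can be added; the closed set is {A, B, C, D, G, I, J, K, L, M, P}.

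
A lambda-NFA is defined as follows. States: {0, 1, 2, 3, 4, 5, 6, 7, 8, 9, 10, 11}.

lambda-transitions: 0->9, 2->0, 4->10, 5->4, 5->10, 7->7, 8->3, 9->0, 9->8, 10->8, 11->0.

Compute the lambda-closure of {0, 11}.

Start with {0, 11}.
From 0 via lambda: add 9.
From 9 via lambda: add 8.
From 8 via lambda: add 3.
No new states can be added; the closed set is {0, 3, 8, 9, 11}.

{0, 3, 8, 9, 11}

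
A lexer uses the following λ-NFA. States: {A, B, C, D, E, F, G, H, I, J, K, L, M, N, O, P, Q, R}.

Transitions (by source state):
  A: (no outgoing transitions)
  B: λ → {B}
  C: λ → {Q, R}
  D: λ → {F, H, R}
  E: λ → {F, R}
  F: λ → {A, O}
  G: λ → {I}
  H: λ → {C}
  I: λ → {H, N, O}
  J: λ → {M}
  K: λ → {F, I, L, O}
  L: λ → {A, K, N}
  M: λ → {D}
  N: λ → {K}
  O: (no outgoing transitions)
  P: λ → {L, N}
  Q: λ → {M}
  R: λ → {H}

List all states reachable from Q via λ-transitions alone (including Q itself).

Start with {Q}.
From Q via λ: add M.
From M via λ: add D.
From D via λ: add F, H, R.
From F via λ: add A, O.
From H via λ: add C.
No new states can be added; the closed set is {A, C, D, F, H, M, O, Q, R}.

{A, C, D, F, H, M, O, Q, R}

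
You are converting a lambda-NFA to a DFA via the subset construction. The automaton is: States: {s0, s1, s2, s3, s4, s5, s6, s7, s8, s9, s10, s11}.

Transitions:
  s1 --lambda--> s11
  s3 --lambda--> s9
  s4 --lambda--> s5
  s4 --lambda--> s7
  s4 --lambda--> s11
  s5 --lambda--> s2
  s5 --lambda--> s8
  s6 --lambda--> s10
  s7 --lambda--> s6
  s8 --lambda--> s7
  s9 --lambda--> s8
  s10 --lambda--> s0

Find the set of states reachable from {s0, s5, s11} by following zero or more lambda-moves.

{s0, s2, s5, s6, s7, s8, s10, s11}

Start with {s0, s5, s11}.
From s5 via lambda: add s2, s8.
From s8 via lambda: add s7.
From s7 via lambda: add s6.
From s6 via lambda: add s10.
No new states can be added; the closed set is {s0, s2, s5, s6, s7, s8, s10, s11}.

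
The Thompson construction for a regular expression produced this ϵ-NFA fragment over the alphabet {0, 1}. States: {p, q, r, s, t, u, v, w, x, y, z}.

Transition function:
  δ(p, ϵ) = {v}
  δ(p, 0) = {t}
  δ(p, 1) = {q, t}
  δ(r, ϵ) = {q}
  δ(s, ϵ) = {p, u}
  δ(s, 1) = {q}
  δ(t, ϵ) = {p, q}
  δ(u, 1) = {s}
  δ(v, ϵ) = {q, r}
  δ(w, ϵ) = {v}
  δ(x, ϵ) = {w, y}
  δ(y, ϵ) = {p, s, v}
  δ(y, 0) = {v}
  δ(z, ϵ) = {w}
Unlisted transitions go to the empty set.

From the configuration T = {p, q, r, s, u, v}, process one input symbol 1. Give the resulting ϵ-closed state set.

{p, q, r, s, t, u, v}

p on 1 → {q, t}.
s on 1 → {q}.
u on 1 → {s}.
No 1-transition from q, r, v.
Union after reading 1: {q, s, t}.
Now take the ϵ-closure:
From s via ϵ: add p, u.
From p via ϵ: add v.
From v via ϵ: add r.
No new states can be added; the closed set is {p, q, r, s, t, u, v}.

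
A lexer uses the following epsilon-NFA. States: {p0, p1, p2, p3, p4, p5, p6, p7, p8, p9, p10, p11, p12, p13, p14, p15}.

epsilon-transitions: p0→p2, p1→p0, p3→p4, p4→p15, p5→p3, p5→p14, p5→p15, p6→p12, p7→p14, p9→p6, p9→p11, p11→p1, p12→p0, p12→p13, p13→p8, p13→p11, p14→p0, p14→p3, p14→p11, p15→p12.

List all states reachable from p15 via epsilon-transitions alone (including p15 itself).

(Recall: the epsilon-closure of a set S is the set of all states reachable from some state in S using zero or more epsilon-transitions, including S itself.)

{p0, p1, p2, p8, p11, p12, p13, p15}

Start with {p15}.
From p15 via epsilon: add p12.
From p12 via epsilon: add p0, p13.
From p0 via epsilon: add p2.
From p13 via epsilon: add p8, p11.
From p11 via epsilon: add p1.
No new states can be added; the closed set is {p0, p1, p2, p8, p11, p12, p13, p15}.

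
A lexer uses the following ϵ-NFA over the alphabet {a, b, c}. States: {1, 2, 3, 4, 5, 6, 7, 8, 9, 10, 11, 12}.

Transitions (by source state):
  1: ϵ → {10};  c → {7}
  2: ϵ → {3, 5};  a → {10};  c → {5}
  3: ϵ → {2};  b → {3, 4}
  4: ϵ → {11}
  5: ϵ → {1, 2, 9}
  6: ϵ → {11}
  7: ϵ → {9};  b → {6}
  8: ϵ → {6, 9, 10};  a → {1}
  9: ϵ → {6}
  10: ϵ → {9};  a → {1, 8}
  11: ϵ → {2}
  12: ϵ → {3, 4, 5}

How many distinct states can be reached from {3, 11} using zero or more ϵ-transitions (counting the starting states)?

Start with {3, 11}.
From 3 via ϵ: add 2.
From 2 via ϵ: add 5.
From 5 via ϵ: add 1, 9.
From 1 via ϵ: add 10.
From 9 via ϵ: add 6.
ϵ-closure = {1, 2, 3, 5, 6, 9, 10, 11}, which has 8 states.

8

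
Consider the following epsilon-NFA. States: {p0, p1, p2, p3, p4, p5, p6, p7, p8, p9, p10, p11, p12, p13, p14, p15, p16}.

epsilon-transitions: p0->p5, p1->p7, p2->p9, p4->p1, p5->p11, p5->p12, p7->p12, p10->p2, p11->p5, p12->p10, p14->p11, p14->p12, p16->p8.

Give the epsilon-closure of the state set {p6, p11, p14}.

Start with {p6, p11, p14}.
From p11 via epsilon: add p5.
From p14 via epsilon: add p12.
From p12 via epsilon: add p10.
From p10 via epsilon: add p2.
From p2 via epsilon: add p9.
No new states can be added; the closed set is {p2, p5, p6, p9, p10, p11, p12, p14}.

{p2, p5, p6, p9, p10, p11, p12, p14}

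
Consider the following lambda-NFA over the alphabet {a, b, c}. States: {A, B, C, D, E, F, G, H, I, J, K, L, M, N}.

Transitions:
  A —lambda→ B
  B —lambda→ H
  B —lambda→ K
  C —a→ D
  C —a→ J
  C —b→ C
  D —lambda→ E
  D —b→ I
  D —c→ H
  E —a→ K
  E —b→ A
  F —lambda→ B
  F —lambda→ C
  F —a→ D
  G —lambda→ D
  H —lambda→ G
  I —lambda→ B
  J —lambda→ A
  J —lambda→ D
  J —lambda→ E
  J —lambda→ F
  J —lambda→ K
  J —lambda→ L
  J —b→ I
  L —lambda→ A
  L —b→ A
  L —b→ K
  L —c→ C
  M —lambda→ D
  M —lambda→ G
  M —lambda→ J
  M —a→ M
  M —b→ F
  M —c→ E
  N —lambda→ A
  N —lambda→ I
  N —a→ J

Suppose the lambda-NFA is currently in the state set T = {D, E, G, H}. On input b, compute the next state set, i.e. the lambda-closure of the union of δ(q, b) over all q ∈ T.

D on b → {I}.
E on b → {A}.
No b-transition from G, H.
Union after reading b: {A, I}.
Now take the lambda-closure:
From A via lambda: add B.
From B via lambda: add H, K.
From H via lambda: add G.
From G via lambda: add D.
From D via lambda: add E.
No new states can be added; the closed set is {A, B, D, E, G, H, I, K}.

{A, B, D, E, G, H, I, K}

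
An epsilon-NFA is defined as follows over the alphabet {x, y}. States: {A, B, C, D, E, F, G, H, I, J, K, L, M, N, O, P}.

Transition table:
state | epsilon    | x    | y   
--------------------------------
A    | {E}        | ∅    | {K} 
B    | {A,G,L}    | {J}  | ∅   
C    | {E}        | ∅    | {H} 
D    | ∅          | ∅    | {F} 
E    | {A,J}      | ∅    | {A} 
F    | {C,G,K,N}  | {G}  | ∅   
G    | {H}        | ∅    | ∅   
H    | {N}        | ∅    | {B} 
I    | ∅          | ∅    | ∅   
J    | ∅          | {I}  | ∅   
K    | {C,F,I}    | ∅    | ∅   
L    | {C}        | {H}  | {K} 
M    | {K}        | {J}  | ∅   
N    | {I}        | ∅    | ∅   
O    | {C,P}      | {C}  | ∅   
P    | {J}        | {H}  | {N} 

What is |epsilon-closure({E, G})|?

Start with {E, G}.
From E via epsilon: add A, J.
From G via epsilon: add H.
From H via epsilon: add N.
From N via epsilon: add I.
epsilon-closure = {A, E, G, H, I, J, N}, which has 7 states.

7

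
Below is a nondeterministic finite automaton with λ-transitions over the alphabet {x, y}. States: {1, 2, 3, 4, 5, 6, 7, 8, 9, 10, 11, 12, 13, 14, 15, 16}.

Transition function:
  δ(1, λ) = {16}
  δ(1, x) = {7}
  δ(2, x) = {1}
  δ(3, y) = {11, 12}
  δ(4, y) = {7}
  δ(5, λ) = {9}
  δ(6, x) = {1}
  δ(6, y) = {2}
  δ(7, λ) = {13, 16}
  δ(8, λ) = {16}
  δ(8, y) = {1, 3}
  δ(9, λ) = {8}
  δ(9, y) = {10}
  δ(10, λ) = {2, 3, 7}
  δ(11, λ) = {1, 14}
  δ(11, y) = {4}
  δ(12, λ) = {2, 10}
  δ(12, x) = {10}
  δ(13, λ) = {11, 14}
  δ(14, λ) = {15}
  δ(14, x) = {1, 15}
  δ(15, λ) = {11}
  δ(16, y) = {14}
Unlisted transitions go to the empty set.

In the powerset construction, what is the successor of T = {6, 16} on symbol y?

{1, 2, 11, 14, 15, 16}

6 on y → {2}.
16 on y → {14}.
Union after reading y: {2, 14}.
Now take the λ-closure:
From 14 via λ: add 15.
From 15 via λ: add 11.
From 11 via λ: add 1.
From 1 via λ: add 16.
No new states can be added; the closed set is {1, 2, 11, 14, 15, 16}.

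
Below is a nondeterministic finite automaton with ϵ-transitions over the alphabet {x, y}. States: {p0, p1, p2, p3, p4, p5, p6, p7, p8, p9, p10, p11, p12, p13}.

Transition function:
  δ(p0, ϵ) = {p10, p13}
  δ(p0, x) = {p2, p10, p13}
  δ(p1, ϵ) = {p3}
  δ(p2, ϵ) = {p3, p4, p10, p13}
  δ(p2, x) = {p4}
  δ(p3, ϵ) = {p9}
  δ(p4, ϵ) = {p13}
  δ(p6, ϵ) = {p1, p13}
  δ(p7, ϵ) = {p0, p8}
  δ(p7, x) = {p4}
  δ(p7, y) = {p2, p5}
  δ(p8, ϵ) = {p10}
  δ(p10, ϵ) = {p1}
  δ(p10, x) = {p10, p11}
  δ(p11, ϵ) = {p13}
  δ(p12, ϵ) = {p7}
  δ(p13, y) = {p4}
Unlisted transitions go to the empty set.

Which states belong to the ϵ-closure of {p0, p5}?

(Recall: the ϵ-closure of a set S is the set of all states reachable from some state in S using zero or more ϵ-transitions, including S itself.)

{p0, p1, p3, p5, p9, p10, p13}

Start with {p0, p5}.
From p0 via ϵ: add p10, p13.
From p10 via ϵ: add p1.
From p1 via ϵ: add p3.
From p3 via ϵ: add p9.
No new states can be added; the closed set is {p0, p1, p3, p5, p9, p10, p13}.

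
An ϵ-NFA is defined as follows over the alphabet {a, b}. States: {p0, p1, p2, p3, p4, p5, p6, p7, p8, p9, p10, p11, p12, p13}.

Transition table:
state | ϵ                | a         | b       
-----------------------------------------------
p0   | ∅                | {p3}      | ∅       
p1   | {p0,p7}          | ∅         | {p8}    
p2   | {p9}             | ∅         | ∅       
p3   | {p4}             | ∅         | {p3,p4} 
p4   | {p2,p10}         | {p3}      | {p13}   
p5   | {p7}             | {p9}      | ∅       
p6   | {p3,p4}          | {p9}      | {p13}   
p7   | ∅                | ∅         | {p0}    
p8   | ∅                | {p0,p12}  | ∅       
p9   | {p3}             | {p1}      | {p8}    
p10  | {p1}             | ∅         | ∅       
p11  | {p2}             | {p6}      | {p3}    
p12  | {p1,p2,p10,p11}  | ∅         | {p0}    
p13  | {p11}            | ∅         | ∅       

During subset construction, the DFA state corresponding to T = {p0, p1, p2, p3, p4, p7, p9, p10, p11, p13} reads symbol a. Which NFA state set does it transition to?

{p0, p1, p2, p3, p4, p6, p7, p9, p10}

p0 on a → {p3}.
p4 on a → {p3}.
p9 on a → {p1}.
p11 on a → {p6}.
No a-transition from p1, p2, p3, p7, p10, p13.
Union after reading a: {p1, p3, p6}.
Now take the ϵ-closure:
From p1 via ϵ: add p0, p7.
From p3 via ϵ: add p4.
From p4 via ϵ: add p2, p10.
From p2 via ϵ: add p9.
No new states can be added; the closed set is {p0, p1, p2, p3, p4, p6, p7, p9, p10}.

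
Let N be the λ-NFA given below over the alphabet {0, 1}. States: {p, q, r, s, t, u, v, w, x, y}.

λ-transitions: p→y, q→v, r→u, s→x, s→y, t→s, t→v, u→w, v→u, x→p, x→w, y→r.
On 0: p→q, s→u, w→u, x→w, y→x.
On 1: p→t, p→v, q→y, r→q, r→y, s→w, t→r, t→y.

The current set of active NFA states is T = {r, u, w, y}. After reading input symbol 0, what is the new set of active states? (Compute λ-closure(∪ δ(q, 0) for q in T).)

w on 0 → {u}.
y on 0 → {x}.
No 0-transition from r, u.
Union after reading 0: {u, x}.
Now take the λ-closure:
From u via λ: add w.
From x via λ: add p.
From p via λ: add y.
From y via λ: add r.
No new states can be added; the closed set is {p, r, u, w, x, y}.

{p, r, u, w, x, y}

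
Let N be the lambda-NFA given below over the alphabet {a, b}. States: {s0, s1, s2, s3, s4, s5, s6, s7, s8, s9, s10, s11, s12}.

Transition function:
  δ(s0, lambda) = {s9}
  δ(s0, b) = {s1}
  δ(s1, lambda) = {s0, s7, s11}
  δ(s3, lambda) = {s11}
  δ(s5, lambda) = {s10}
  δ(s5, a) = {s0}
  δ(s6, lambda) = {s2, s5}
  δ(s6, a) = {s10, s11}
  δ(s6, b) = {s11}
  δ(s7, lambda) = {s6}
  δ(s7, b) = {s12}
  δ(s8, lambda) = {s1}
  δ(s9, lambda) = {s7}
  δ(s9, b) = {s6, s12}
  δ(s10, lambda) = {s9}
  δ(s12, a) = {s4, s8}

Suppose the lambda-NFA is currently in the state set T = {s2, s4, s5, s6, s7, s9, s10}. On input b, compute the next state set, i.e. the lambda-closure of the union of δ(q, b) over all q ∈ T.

{s2, s5, s6, s7, s9, s10, s11, s12}

s6 on b → {s11}.
s7 on b → {s12}.
s9 on b → {s6, s12}.
No b-transition from s2, s4, s5, s10.
Union after reading b: {s6, s11, s12}.
Now take the lambda-closure:
From s6 via lambda: add s2, s5.
From s5 via lambda: add s10.
From s10 via lambda: add s9.
From s9 via lambda: add s7.
No new states can be added; the closed set is {s2, s5, s6, s7, s9, s10, s11, s12}.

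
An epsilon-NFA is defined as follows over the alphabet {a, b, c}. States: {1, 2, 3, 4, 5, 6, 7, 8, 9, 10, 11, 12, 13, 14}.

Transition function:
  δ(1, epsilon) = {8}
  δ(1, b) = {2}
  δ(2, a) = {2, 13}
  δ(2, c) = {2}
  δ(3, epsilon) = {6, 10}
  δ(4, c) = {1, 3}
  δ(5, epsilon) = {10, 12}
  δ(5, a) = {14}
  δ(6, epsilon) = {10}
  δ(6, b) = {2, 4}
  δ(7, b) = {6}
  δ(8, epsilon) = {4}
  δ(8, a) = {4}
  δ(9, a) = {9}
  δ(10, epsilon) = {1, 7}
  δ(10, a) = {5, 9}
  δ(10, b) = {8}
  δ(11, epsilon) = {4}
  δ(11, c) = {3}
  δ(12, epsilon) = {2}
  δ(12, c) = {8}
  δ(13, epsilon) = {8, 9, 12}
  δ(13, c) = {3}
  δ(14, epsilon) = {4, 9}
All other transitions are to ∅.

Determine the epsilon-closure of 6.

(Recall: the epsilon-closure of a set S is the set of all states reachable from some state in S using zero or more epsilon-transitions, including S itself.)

Start with {6}.
From 6 via epsilon: add 10.
From 10 via epsilon: add 1, 7.
From 1 via epsilon: add 8.
From 8 via epsilon: add 4.
No new states can be added; the closed set is {1, 4, 6, 7, 8, 10}.

{1, 4, 6, 7, 8, 10}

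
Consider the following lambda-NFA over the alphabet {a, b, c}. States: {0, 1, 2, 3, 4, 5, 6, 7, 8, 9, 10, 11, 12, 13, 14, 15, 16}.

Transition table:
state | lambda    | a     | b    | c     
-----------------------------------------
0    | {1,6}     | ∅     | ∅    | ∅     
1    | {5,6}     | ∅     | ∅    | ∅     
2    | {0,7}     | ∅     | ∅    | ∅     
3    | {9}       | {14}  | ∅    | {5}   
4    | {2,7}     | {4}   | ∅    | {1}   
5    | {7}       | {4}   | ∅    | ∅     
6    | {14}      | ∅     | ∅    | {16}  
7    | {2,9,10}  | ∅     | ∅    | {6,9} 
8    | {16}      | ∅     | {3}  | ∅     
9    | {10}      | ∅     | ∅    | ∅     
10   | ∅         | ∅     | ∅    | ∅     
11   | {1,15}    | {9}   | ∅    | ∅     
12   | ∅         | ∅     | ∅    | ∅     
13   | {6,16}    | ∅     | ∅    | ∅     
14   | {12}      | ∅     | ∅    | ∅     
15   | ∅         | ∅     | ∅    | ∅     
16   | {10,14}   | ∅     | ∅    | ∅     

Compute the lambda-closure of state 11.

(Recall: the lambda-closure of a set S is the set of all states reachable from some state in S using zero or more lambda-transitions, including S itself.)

Start with {11}.
From 11 via lambda: add 1, 15.
From 1 via lambda: add 5, 6.
From 5 via lambda: add 7.
From 6 via lambda: add 14.
From 7 via lambda: add 2, 9, 10.
From 14 via lambda: add 12.
From 2 via lambda: add 0.
No new states can be added; the closed set is {0, 1, 2, 5, 6, 7, 9, 10, 11, 12, 14, 15}.

{0, 1, 2, 5, 6, 7, 9, 10, 11, 12, 14, 15}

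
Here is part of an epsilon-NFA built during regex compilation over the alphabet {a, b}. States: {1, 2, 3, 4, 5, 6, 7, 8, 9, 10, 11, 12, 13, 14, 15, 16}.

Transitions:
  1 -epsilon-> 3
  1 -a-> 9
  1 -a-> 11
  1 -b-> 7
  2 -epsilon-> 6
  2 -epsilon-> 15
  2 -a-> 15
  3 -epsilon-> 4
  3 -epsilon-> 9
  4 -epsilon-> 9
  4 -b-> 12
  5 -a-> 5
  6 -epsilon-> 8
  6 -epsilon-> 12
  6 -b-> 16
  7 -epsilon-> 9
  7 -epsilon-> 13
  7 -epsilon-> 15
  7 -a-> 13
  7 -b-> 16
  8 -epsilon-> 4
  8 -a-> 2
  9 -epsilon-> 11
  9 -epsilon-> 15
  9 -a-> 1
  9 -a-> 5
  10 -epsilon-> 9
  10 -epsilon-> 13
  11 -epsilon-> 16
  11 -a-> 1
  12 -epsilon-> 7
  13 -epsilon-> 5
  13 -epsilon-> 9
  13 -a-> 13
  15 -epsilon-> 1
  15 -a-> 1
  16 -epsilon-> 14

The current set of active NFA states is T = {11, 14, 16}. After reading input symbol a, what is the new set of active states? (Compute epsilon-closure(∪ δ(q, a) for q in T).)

{1, 3, 4, 9, 11, 14, 15, 16}

11 on a → {1}.
No a-transition from 14, 16.
Union after reading a: {1}.
Now take the epsilon-closure:
From 1 via epsilon: add 3.
From 3 via epsilon: add 4, 9.
From 9 via epsilon: add 11, 15.
From 11 via epsilon: add 16.
From 16 via epsilon: add 14.
No new states can be added; the closed set is {1, 3, 4, 9, 11, 14, 15, 16}.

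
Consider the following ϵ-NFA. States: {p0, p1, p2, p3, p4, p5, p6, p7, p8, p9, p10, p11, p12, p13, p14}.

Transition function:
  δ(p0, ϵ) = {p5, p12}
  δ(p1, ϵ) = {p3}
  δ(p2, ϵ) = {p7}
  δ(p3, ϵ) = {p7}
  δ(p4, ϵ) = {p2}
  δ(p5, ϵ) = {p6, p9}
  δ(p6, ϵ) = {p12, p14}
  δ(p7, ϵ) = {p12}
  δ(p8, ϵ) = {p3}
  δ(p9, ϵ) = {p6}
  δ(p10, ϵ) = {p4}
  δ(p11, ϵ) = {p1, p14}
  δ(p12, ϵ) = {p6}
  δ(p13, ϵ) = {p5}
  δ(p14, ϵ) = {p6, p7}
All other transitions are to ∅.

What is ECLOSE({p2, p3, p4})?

Start with {p2, p3, p4}.
From p2 via ϵ: add p7.
From p7 via ϵ: add p12.
From p12 via ϵ: add p6.
From p6 via ϵ: add p14.
No new states can be added; the closed set is {p2, p3, p4, p6, p7, p12, p14}.

{p2, p3, p4, p6, p7, p12, p14}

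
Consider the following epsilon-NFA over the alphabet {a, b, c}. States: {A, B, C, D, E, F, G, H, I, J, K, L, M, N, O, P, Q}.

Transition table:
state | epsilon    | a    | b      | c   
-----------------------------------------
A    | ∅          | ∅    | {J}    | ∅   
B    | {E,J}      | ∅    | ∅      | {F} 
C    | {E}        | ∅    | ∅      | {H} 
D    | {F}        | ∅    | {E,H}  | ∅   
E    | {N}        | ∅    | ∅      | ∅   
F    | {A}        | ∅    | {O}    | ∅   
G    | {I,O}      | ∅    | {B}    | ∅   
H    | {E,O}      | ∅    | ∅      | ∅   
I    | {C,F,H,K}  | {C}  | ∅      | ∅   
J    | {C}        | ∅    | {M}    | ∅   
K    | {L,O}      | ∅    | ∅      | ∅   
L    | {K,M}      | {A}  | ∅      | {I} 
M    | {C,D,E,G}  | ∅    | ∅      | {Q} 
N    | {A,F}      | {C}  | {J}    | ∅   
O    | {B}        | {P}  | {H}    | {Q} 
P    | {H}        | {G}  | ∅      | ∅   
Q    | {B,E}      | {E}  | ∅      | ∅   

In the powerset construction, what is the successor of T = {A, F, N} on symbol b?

A on b → {J}.
F on b → {O}.
N on b → {J}.
Union after reading b: {J, O}.
Now take the epsilon-closure:
From J via epsilon: add C.
From O via epsilon: add B.
From B via epsilon: add E.
From E via epsilon: add N.
From N via epsilon: add A, F.
No new states can be added; the closed set is {A, B, C, E, F, J, N, O}.

{A, B, C, E, F, J, N, O}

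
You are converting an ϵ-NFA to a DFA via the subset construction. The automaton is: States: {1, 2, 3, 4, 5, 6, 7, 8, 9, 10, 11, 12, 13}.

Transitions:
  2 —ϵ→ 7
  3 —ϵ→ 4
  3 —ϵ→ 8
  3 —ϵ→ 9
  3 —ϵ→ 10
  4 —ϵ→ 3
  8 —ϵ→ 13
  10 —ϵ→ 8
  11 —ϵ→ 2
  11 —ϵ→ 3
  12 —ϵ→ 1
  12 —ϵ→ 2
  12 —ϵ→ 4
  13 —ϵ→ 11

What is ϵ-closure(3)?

{2, 3, 4, 7, 8, 9, 10, 11, 13}

Start with {3}.
From 3 via ϵ: add 4, 8, 9, 10.
From 8 via ϵ: add 13.
From 13 via ϵ: add 11.
From 11 via ϵ: add 2.
From 2 via ϵ: add 7.
No new states can be added; the closed set is {2, 3, 4, 7, 8, 9, 10, 11, 13}.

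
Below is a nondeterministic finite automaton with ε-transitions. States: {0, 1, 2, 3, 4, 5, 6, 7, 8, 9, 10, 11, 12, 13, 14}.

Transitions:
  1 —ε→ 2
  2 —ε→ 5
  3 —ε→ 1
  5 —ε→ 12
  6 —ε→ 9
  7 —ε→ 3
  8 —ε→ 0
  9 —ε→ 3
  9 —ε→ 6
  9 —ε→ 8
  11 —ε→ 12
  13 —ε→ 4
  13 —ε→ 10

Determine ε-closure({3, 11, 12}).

{1, 2, 3, 5, 11, 12}

Start with {3, 11, 12}.
From 3 via ε: add 1.
From 1 via ε: add 2.
From 2 via ε: add 5.
No new states can be added; the closed set is {1, 2, 3, 5, 11, 12}.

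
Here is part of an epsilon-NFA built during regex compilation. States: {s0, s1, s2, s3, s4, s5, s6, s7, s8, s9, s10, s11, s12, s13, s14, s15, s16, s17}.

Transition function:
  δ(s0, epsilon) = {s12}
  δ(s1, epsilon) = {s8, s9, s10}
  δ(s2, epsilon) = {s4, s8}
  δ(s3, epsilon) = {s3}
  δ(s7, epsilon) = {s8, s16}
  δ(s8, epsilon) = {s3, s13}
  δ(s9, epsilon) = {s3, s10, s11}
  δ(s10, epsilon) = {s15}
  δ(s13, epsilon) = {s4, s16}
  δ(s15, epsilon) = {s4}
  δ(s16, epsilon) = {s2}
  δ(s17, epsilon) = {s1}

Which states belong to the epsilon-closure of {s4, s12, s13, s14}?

{s2, s3, s4, s8, s12, s13, s14, s16}

Start with {s4, s12, s13, s14}.
From s13 via epsilon: add s16.
From s16 via epsilon: add s2.
From s2 via epsilon: add s8.
From s8 via epsilon: add s3.
No new states can be added; the closed set is {s2, s3, s4, s8, s12, s13, s14, s16}.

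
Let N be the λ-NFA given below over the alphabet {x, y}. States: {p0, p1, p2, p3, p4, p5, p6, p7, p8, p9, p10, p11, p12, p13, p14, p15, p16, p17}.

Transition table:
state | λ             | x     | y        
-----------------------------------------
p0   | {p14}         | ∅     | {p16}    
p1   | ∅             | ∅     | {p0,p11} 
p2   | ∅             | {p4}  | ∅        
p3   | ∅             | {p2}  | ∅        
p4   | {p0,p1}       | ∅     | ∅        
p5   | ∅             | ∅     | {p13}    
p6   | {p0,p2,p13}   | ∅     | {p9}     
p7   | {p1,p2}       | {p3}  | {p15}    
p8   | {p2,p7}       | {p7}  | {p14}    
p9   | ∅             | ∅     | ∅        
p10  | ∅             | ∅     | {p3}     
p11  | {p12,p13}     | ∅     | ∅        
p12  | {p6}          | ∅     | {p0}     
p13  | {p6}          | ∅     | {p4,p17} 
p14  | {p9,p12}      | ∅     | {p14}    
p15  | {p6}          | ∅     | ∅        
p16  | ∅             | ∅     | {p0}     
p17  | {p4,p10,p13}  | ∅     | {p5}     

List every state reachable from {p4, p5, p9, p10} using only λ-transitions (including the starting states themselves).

Start with {p4, p5, p9, p10}.
From p4 via λ: add p0, p1.
From p0 via λ: add p14.
From p14 via λ: add p12.
From p12 via λ: add p6.
From p6 via λ: add p2, p13.
No new states can be added; the closed set is {p0, p1, p2, p4, p5, p6, p9, p10, p12, p13, p14}.

{p0, p1, p2, p4, p5, p6, p9, p10, p12, p13, p14}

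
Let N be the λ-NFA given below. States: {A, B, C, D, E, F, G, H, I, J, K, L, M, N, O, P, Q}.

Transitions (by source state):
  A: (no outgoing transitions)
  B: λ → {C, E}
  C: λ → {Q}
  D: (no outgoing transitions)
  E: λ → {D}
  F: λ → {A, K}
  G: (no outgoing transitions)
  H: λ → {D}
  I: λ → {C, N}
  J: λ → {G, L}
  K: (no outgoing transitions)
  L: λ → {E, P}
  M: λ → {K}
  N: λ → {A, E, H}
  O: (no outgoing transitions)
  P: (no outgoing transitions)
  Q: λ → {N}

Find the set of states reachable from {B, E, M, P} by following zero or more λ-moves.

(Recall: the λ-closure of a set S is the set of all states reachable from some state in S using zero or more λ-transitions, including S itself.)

{A, B, C, D, E, H, K, M, N, P, Q}

Start with {B, E, M, P}.
From B via λ: add C.
From E via λ: add D.
From M via λ: add K.
From C via λ: add Q.
From Q via λ: add N.
From N via λ: add A, H.
No new states can be added; the closed set is {A, B, C, D, E, H, K, M, N, P, Q}.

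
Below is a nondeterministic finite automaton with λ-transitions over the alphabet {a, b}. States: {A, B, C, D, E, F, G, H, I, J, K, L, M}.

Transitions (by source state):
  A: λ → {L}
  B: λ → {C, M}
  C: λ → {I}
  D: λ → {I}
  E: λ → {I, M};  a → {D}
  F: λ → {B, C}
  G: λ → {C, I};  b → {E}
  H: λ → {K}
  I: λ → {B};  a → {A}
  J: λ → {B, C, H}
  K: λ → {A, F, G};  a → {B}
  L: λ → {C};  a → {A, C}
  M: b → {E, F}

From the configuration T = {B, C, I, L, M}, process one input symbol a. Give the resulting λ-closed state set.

{A, B, C, I, L, M}

I on a → {A}.
L on a → {A, C}.
No a-transition from B, C, M.
Union after reading a: {A, C}.
Now take the λ-closure:
From A via λ: add L.
From C via λ: add I.
From I via λ: add B.
From B via λ: add M.
No new states can be added; the closed set is {A, B, C, I, L, M}.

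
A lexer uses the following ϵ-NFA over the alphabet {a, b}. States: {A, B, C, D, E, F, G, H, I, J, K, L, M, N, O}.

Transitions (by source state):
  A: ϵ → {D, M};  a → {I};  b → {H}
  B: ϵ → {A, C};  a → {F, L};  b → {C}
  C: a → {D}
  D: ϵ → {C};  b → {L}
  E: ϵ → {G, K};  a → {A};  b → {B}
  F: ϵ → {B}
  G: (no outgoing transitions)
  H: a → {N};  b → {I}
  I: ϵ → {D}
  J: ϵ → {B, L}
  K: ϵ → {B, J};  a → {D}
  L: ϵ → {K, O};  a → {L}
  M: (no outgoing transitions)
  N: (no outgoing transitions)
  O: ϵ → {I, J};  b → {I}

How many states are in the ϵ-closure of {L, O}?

Start with {L, O}.
From L via ϵ: add K.
From O via ϵ: add I, J.
From I via ϵ: add D.
From J via ϵ: add B.
From B via ϵ: add A, C.
From A via ϵ: add M.
ϵ-closure = {A, B, C, D, I, J, K, L, M, O}, which has 10 states.

10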